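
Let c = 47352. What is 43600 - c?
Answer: -3752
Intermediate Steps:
43600 - c = 43600 - 1*47352 = 43600 - 47352 = -3752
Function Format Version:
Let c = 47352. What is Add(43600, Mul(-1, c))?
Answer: -3752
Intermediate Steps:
Add(43600, Mul(-1, c)) = Add(43600, Mul(-1, 47352)) = Add(43600, -47352) = -3752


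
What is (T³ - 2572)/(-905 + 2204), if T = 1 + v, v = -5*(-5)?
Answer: 15004/1299 ≈ 11.550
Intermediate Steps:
v = 25
T = 26 (T = 1 + 25 = 26)
(T³ - 2572)/(-905 + 2204) = (26³ - 2572)/(-905 + 2204) = (17576 - 2572)/1299 = 15004*(1/1299) = 15004/1299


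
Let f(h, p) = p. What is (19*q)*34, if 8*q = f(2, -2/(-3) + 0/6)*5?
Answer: 1615/6 ≈ 269.17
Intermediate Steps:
q = 5/12 (q = ((-2/(-3) + 0/6)*5)/8 = ((-2*(-⅓) + 0*(⅙))*5)/8 = ((⅔ + 0)*5)/8 = ((⅔)*5)/8 = (⅛)*(10/3) = 5/12 ≈ 0.41667)
(19*q)*34 = (19*(5/12))*34 = (95/12)*34 = 1615/6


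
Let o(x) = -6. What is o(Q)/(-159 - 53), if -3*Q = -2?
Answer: 3/106 ≈ 0.028302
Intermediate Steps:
Q = ⅔ (Q = -⅓*(-2) = ⅔ ≈ 0.66667)
o(Q)/(-159 - 53) = -6/(-159 - 53) = -6/(-212) = -6*(-1/212) = 3/106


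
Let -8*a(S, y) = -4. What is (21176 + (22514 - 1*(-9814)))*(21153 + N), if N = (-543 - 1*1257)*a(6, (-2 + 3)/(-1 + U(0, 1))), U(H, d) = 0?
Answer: 1083616512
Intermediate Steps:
a(S, y) = 1/2 (a(S, y) = -1/8*(-4) = 1/2)
N = -900 (N = (-543 - 1*1257)*(1/2) = (-543 - 1257)*(1/2) = -1800*1/2 = -900)
(21176 + (22514 - 1*(-9814)))*(21153 + N) = (21176 + (22514 - 1*(-9814)))*(21153 - 900) = (21176 + (22514 + 9814))*20253 = (21176 + 32328)*20253 = 53504*20253 = 1083616512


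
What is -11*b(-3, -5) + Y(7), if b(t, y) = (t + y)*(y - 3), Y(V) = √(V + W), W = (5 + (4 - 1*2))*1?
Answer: -704 + √14 ≈ -700.26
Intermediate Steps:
W = 7 (W = (5 + (4 - 2))*1 = (5 + 2)*1 = 7*1 = 7)
Y(V) = √(7 + V) (Y(V) = √(V + 7) = √(7 + V))
b(t, y) = (-3 + y)*(t + y) (b(t, y) = (t + y)*(-3 + y) = (-3 + y)*(t + y))
-11*b(-3, -5) + Y(7) = -11*((-5)² - 3*(-3) - 3*(-5) - 3*(-5)) + √(7 + 7) = -11*(25 + 9 + 15 + 15) + √14 = -11*64 + √14 = -704 + √14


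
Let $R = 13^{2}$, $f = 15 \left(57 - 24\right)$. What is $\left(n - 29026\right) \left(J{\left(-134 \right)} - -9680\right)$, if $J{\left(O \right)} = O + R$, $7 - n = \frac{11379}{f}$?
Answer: $- \frac{9310716104}{33} \approx -2.8214 \cdot 10^{8}$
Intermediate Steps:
$f = 495$ ($f = 15 \cdot 33 = 495$)
$R = 169$
$n = - \frac{2638}{165}$ ($n = 7 - \frac{11379}{495} = 7 - 11379 \cdot \frac{1}{495} = 7 - \frac{3793}{165} = - \frac{2638}{165} \approx -15.988$)
$J{\left(O \right)} = 169 + O$ ($J{\left(O \right)} = O + 169 = 169 + O$)
$\left(n - 29026\right) \left(J{\left(-134 \right)} - -9680\right) = \left(- \frac{2638}{165} - 29026\right) \left(\left(169 - 134\right) - -9680\right) = - \frac{4791928 \left(35 + 9680\right)}{165} = \left(- \frac{4791928}{165}\right) 9715 = - \frac{9310716104}{33}$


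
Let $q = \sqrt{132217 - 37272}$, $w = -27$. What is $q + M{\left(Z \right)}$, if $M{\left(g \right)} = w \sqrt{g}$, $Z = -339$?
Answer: $\sqrt{94945} - 27 i \sqrt{339} \approx 308.13 - 497.12 i$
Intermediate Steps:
$M{\left(g \right)} = - 27 \sqrt{g}$
$q = \sqrt{94945} \approx 308.13$
$q + M{\left(Z \right)} = \sqrt{94945} - 27 \sqrt{-339} = \sqrt{94945} - 27 i \sqrt{339}$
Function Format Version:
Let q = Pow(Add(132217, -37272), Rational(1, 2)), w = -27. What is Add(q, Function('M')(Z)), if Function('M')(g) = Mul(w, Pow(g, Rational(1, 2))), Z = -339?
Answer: Add(Pow(94945, Rational(1, 2)), Mul(-27, I, Pow(339, Rational(1, 2)))) ≈ Add(308.13, Mul(-497.12, I))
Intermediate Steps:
Function('M')(g) = Mul(-27, Pow(g, Rational(1, 2)))
q = Pow(94945, Rational(1, 2)) ≈ 308.13
Add(q, Function('M')(Z)) = Add(Pow(94945, Rational(1, 2)), Mul(-27, Pow(-339, Rational(1, 2)))) = Add(Pow(94945, Rational(1, 2)), Mul(-27, Mul(I, Pow(339, Rational(1, 2))))) = Add(Pow(94945, Rational(1, 2)), Mul(-27, I, Pow(339, Rational(1, 2))))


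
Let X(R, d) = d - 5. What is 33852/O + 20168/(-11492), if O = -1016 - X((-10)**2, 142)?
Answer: -103070222/3312569 ≈ -31.115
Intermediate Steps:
X(R, d) = -5 + d
O = -1153 (O = -1016 - (-5 + 142) = -1016 - 1*137 = -1016 - 137 = -1153)
33852/O + 20168/(-11492) = 33852/(-1153) + 20168/(-11492) = 33852*(-1/1153) + 20168*(-1/11492) = -33852/1153 - 5042/2873 = -103070222/3312569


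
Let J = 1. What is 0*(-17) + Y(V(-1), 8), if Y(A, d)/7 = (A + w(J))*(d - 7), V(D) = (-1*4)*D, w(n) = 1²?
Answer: 35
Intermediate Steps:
w(n) = 1
V(D) = -4*D
Y(A, d) = 7*(1 + A)*(-7 + d) (Y(A, d) = 7*((A + 1)*(d - 7)) = 7*((1 + A)*(-7 + d)) = 7*(1 + A)*(-7 + d))
0*(-17) + Y(V(-1), 8) = 0*(-17) + (-49 - (-196)*(-1) + 7*8 + 7*(-4*(-1))*8) = 0 + (-49 - 49*4 + 56 + 7*4*8) = 0 + (-49 - 196 + 56 + 224) = 0 + 35 = 35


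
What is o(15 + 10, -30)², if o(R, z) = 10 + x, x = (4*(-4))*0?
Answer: 100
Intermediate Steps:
x = 0 (x = -16*0 = 0)
o(R, z) = 10 (o(R, z) = 10 + 0 = 10)
o(15 + 10, -30)² = 10² = 100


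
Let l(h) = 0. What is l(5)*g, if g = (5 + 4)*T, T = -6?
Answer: 0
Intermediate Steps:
g = -54 (g = (5 + 4)*(-6) = 9*(-6) = -54)
l(5)*g = 0*(-54) = 0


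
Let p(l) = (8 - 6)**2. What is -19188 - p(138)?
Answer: -19192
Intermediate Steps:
p(l) = 4 (p(l) = 2**2 = 4)
-19188 - p(138) = -19188 - 1*4 = -19188 - 4 = -19192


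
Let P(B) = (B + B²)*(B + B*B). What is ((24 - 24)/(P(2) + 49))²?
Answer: 0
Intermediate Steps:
P(B) = (B + B²)² (P(B) = (B + B²)*(B + B²) = (B + B²)²)
((24 - 24)/(P(2) + 49))² = ((24 - 24)/(2²*(1 + 2)² + 49))² = (0/(4*3² + 49))² = (0/(4*9 + 49))² = (0/(36 + 49))² = (0/85)² = (0*(1/85))² = 0² = 0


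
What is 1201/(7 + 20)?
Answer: 1201/27 ≈ 44.482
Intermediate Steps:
1201/(7 + 20) = 1201/27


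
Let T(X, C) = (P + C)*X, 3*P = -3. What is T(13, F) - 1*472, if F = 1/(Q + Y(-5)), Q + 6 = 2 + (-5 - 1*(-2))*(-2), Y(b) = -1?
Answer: -472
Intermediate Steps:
Q = 2 (Q = -6 + (2 + (-5 - 1*(-2))*(-2)) = -6 + (2 + (-5 + 2)*(-2)) = -6 + (2 - 3*(-2)) = -6 + (2 + 6) = -6 + 8 = 2)
F = 1 (F = 1/(2 - 1) = 1/1 = 1)
P = -1 (P = (⅓)*(-3) = -1)
T(X, C) = X*(-1 + C) (T(X, C) = (-1 + C)*X = X*(-1 + C))
T(13, F) - 1*472 = 13*(-1 + 1) - 1*472 = 13*0 - 472 = 0 - 472 = -472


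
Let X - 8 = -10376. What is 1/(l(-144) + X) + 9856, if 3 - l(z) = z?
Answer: 100738175/10221 ≈ 9856.0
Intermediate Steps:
X = -10368 (X = 8 - 10376 = -10368)
l(z) = 3 - z
1/(l(-144) + X) + 9856 = 1/((3 - 1*(-144)) - 10368) + 9856 = 1/((3 + 144) - 10368) + 9856 = 1/(147 - 10368) + 9856 = 1/(-10221) + 9856 = -1/10221 + 9856 = 100738175/10221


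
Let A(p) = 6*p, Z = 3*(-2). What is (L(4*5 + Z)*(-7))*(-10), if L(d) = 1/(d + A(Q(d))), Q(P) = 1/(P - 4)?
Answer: 350/73 ≈ 4.7945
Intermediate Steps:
Q(P) = 1/(-4 + P)
Z = -6
L(d) = 1/(d + 6/(-4 + d))
(L(4*5 + Z)*(-7))*(-10) = (((-4 + (4*5 - 6))/(6 + (4*5 - 6)*(-4 + (4*5 - 6))))*(-7))*(-10) = (((-4 + (20 - 6))/(6 + (20 - 6)*(-4 + (20 - 6))))*(-7))*(-10) = (((-4 + 14)/(6 + 14*(-4 + 14)))*(-7))*(-10) = ((10/(6 + 14*10))*(-7))*(-10) = ((10/(6 + 140))*(-7))*(-10) = ((10/146)*(-7))*(-10) = (((1/146)*10)*(-7))*(-10) = ((5/73)*(-7))*(-10) = -35/73*(-10) = 350/73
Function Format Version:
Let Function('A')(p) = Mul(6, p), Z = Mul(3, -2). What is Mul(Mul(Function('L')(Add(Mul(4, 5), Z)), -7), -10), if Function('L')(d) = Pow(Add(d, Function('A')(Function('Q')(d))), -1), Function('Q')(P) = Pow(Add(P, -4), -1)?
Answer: Rational(350, 73) ≈ 4.7945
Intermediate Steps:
Function('Q')(P) = Pow(Add(-4, P), -1)
Z = -6
Function('L')(d) = Pow(Add(d, Mul(6, Pow(Add(-4, d), -1))), -1)
Mul(Mul(Function('L')(Add(Mul(4, 5), Z)), -7), -10) = Mul(Mul(Mul(Pow(Add(6, Mul(Add(Mul(4, 5), -6), Add(-4, Add(Mul(4, 5), -6)))), -1), Add(-4, Add(Mul(4, 5), -6))), -7), -10) = Mul(Mul(Mul(Pow(Add(6, Mul(Add(20, -6), Add(-4, Add(20, -6)))), -1), Add(-4, Add(20, -6))), -7), -10) = Mul(Mul(Mul(Pow(Add(6, Mul(14, Add(-4, 14))), -1), Add(-4, 14)), -7), -10) = Mul(Mul(Mul(Pow(Add(6, Mul(14, 10)), -1), 10), -7), -10) = Mul(Mul(Mul(Pow(Add(6, 140), -1), 10), -7), -10) = Mul(Mul(Mul(Pow(146, -1), 10), -7), -10) = Mul(Mul(Mul(Rational(1, 146), 10), -7), -10) = Mul(Mul(Rational(5, 73), -7), -10) = Mul(Rational(-35, 73), -10) = Rational(350, 73)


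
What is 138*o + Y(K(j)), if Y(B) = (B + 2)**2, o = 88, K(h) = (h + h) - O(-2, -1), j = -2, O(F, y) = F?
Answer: 12144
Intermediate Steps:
K(h) = 2 + 2*h (K(h) = (h + h) - 1*(-2) = 2*h + 2 = 2 + 2*h)
Y(B) = (2 + B)**2
138*o + Y(K(j)) = 138*88 + (2 + (2 + 2*(-2)))**2 = 12144 + (2 + (2 - 4))**2 = 12144 + (2 - 2)**2 = 12144 + 0**2 = 12144 + 0 = 12144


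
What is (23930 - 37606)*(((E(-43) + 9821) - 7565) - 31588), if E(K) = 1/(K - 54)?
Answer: 38911023580/97 ≈ 4.0114e+8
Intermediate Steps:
E(K) = 1/(-54 + K)
(23930 - 37606)*(((E(-43) + 9821) - 7565) - 31588) = (23930 - 37606)*(((1/(-54 - 43) + 9821) - 7565) - 31588) = -13676*(((1/(-97) + 9821) - 7565) - 31588) = -13676*(((-1/97 + 9821) - 7565) - 31588) = -13676*((952636/97 - 7565) - 31588) = -13676*(218831/97 - 31588) = -13676*(-2845205/97) = 38911023580/97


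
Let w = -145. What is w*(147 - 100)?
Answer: -6815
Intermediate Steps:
w*(147 - 100) = -145*(147 - 100) = -145*47 = -6815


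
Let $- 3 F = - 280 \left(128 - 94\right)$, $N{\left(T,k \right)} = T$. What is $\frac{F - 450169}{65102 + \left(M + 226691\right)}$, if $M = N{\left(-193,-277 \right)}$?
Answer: $- \frac{1340987}{874800} \approx -1.5329$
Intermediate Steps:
$M = -193$
$F = \frac{9520}{3}$ ($F = - \frac{\left(-280\right) \left(128 - 94\right)}{3} = - \frac{\left(-280\right) 34}{3} = \left(- \frac{1}{3}\right) \left(-9520\right) = \frac{9520}{3} \approx 3173.3$)
$\frac{F - 450169}{65102 + \left(M + 226691\right)} = \frac{\frac{9520}{3} - 450169}{65102 + \left(-193 + 226691\right)} = - \frac{1340987}{3 \left(65102 + 226498\right)} = - \frac{1340987}{3 \cdot 291600} = \left(- \frac{1340987}{3}\right) \frac{1}{291600} = - \frac{1340987}{874800}$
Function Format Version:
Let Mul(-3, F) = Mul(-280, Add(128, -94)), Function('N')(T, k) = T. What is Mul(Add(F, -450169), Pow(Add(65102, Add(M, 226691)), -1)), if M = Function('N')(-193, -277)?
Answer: Rational(-1340987, 874800) ≈ -1.5329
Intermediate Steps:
M = -193
F = Rational(9520, 3) (F = Mul(Rational(-1, 3), Mul(-280, Add(128, -94))) = Mul(Rational(-1, 3), Mul(-280, 34)) = Mul(Rational(-1, 3), -9520) = Rational(9520, 3) ≈ 3173.3)
Mul(Add(F, -450169), Pow(Add(65102, Add(M, 226691)), -1)) = Mul(Add(Rational(9520, 3), -450169), Pow(Add(65102, Add(-193, 226691)), -1)) = Mul(Rational(-1340987, 3), Pow(Add(65102, 226498), -1)) = Mul(Rational(-1340987, 3), Pow(291600, -1)) = Mul(Rational(-1340987, 3), Rational(1, 291600)) = Rational(-1340987, 874800)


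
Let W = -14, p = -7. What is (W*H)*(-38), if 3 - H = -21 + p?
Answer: 16492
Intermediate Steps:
H = 31 (H = 3 - (-21 - 7) = 3 - 1*(-28) = 3 + 28 = 31)
(W*H)*(-38) = -14*31*(-38) = -434*(-38) = 16492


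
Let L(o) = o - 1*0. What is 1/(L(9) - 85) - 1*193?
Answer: -14669/76 ≈ -193.01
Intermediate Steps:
L(o) = o (L(o) = o + 0 = o)
1/(L(9) - 85) - 1*193 = 1/(9 - 85) - 1*193 = 1/(-76) - 193 = -1/76 - 193 = -14669/76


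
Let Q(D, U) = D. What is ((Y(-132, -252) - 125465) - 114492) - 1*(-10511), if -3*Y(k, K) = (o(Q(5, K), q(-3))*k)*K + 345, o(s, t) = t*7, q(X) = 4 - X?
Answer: -772873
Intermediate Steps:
o(s, t) = 7*t
Y(k, K) = -115 - 49*K*k/3 (Y(k, K) = -(((7*(4 - 1*(-3)))*k)*K + 345)/3 = -(((7*(4 + 3))*k)*K + 345)/3 = -(((7*7)*k)*K + 345)/3 = -((49*k)*K + 345)/3 = -(49*K*k + 345)/3 = -(345 + 49*K*k)/3 = -115 - 49*K*k/3)
((Y(-132, -252) - 125465) - 114492) - 1*(-10511) = (((-115 - 49/3*(-252)*(-132)) - 125465) - 114492) - 1*(-10511) = (((-115 - 543312) - 125465) - 114492) + 10511 = ((-543427 - 125465) - 114492) + 10511 = (-668892 - 114492) + 10511 = -783384 + 10511 = -772873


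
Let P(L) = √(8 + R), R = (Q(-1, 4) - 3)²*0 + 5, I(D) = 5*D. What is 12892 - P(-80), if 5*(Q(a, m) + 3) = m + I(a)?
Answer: 12892 - √13 ≈ 12888.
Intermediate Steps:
Q(a, m) = -3 + a + m/5 (Q(a, m) = -3 + (m + 5*a)/5 = -3 + (a + m/5) = -3 + a + m/5)
R = 5 (R = ((-3 - 1 + (⅕)*4) - 3)²*0 + 5 = ((-3 - 1 + ⅘) - 3)²*0 + 5 = (-16/5 - 3)²*0 + 5 = (-31/5)²*0 + 5 = (961/25)*0 + 5 = 0 + 5 = 5)
P(L) = √13 (P(L) = √(8 + 5) = √13)
12892 - P(-80) = 12892 - √13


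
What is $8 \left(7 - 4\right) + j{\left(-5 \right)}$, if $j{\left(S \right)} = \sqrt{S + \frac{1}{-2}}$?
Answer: $24 + \frac{i \sqrt{22}}{2} \approx 24.0 + 2.3452 i$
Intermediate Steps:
$j{\left(S \right)} = \sqrt{- \frac{1}{2} + S}$ ($j{\left(S \right)} = \sqrt{S - \frac{1}{2}} = \sqrt{- \frac{1}{2} + S}$)
$8 \left(7 - 4\right) + j{\left(-5 \right)} = 8 \left(7 - 4\right) + \frac{\sqrt{-2 + 4 \left(-5\right)}}{2} = 8 \left(7 - 4\right) + \frac{\sqrt{-2 - 20}}{2} = 8 \cdot 3 + \frac{\sqrt{-22}}{2} = 24 + \frac{i \sqrt{22}}{2}$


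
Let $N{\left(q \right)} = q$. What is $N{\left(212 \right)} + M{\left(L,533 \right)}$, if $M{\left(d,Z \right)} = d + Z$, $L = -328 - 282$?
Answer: $135$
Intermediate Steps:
$L = -610$ ($L = -328 - 282 = -610$)
$M{\left(d,Z \right)} = Z + d$
$N{\left(212 \right)} + M{\left(L,533 \right)} = 212 + \left(533 - 610\right) = 212 - 77 = 135$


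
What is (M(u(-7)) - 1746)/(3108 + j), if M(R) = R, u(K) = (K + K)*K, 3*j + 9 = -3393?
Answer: -824/987 ≈ -0.83485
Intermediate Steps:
j = -1134 (j = -3 + (⅓)*(-3393) = -3 - 1131 = -1134)
u(K) = 2*K² (u(K) = (2*K)*K = 2*K²)
(M(u(-7)) - 1746)/(3108 + j) = (2*(-7)² - 1746)/(3108 - 1134) = (2*49 - 1746)/1974 = (98 - 1746)*(1/1974) = -1648*1/1974 = -824/987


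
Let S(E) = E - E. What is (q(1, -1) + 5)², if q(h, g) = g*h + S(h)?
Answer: 16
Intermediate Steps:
S(E) = 0
q(h, g) = g*h (q(h, g) = g*h + 0 = g*h)
(q(1, -1) + 5)² = (-1*1 + 5)² = (-1 + 5)² = 4² = 16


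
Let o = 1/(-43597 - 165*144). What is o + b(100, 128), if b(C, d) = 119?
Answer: 8015482/67357 ≈ 119.00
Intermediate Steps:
o = -1/67357 (o = 1/(-43597 - 23760) = 1/(-67357) = -1/67357 ≈ -1.4846e-5)
o + b(100, 128) = -1/67357 + 119 = 8015482/67357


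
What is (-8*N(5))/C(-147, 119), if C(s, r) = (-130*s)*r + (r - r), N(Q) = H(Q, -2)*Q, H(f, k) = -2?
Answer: 8/227409 ≈ 3.5179e-5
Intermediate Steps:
N(Q) = -2*Q
C(s, r) = -130*r*s (C(s, r) = -130*r*s + 0 = -130*r*s)
(-8*N(5))/C(-147, 119) = (-(-16)*5)/((-130*119*(-147))) = -8*(-10)/2274090 = 80*(1/2274090) = 8/227409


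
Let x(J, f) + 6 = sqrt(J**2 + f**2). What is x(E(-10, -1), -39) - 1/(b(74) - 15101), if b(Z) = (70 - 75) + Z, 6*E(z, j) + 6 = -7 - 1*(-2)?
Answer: -90191/15032 + sqrt(54877)/6 ≈ 33.043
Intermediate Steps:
E(z, j) = -11/6 (E(z, j) = -1 + (-7 - 1*(-2))/6 = -1 + (-7 + 2)/6 = -1 + (1/6)*(-5) = -1 - 5/6 = -11/6)
b(Z) = -5 + Z
x(J, f) = -6 + sqrt(J**2 + f**2)
x(E(-10, -1), -39) - 1/(b(74) - 15101) = (-6 + sqrt((-11/6)**2 + (-39)**2)) - 1/((-5 + 74) - 15101) = (-6 + sqrt(121/36 + 1521)) - 1/(69 - 15101) = (-6 + sqrt(54877/36)) - 1/(-15032) = (-6 + sqrt(54877)/6) - 1*(-1/15032) = (-6 + sqrt(54877)/6) + 1/15032 = -90191/15032 + sqrt(54877)/6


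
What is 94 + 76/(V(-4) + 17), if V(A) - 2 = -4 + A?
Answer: 1110/11 ≈ 100.91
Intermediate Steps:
V(A) = -2 + A (V(A) = 2 + (-4 + A) = -2 + A)
94 + 76/(V(-4) + 17) = 94 + 76/((-2 - 4) + 17) = 94 + 76/(-6 + 17) = 94 + 76/11 = 1110/11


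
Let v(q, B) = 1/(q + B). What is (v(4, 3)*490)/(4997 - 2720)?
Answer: 70/2277 ≈ 0.030742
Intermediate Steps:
v(q, B) = 1/(B + q)
(v(4, 3)*490)/(4997 - 2720) = (490/(3 + 4))/(4997 - 2720) = (490/7)/2277 = ((⅐)*490)*(1/2277) = 70*(1/2277) = 70/2277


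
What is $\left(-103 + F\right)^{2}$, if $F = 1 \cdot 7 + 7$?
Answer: $7921$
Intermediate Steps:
$F = 14$ ($F = 7 + 7 = 14$)
$\left(-103 + F\right)^{2} = \left(-103 + 14\right)^{2} = \left(-89\right)^{2} = 7921$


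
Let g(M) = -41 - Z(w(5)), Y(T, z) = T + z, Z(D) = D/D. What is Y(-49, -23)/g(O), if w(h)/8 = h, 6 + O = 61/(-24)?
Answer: 12/7 ≈ 1.7143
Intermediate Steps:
O = -205/24 (O = -6 + 61/(-24) = -6 + 61*(-1/24) = -6 - 61/24 = -205/24 ≈ -8.5417)
w(h) = 8*h
Z(D) = 1
g(M) = -42 (g(M) = -41 - 1*1 = -41 - 1 = -42)
Y(-49, -23)/g(O) = (-49 - 23)/(-42) = -72*(-1/42) = 12/7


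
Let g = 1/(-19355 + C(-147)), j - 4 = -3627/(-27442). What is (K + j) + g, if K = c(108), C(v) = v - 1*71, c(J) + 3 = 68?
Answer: 37132400183/537122266 ≈ 69.132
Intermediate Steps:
j = 113395/27442 (j = 4 - 3627/(-27442) = 4 - 3627*(-1/27442) = 4 + 3627/27442 = 113395/27442 ≈ 4.1322)
c(J) = 65 (c(J) = -3 + 68 = 65)
C(v) = -71 + v (C(v) = v - 71 = -71 + v)
K = 65
g = -1/19573 (g = 1/(-19355 + (-71 - 147)) = 1/(-19355 - 218) = 1/(-19573) = -1/19573 ≈ -5.1091e-5)
(K + j) + g = (65 + 113395/27442) - 1/19573 = 1897125/27442 - 1/19573 = 37132400183/537122266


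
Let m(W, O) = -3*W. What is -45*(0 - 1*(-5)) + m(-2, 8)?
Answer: -219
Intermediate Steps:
-45*(0 - 1*(-5)) + m(-2, 8) = -45*(0 - 1*(-5)) - 3*(-2) = -45*(0 + 5) + 6 = -45*5 + 6 = -225 + 6 = -219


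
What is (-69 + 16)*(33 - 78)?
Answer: 2385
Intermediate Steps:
(-69 + 16)*(33 - 78) = -53*(-45) = 2385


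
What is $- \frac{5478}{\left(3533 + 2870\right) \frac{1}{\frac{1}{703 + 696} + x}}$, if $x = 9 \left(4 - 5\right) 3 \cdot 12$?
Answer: $\frac{2483040450}{8957797} \approx 277.19$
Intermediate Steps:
$x = -324$ ($x = 9 \left(\left(-1\right) 3\right) 12 = 9 \left(-3\right) 12 = \left(-27\right) 12 = -324$)
$- \frac{5478}{\left(3533 + 2870\right) \frac{1}{\frac{1}{703 + 696} + x}} = - \frac{5478}{\left(3533 + 2870\right) \frac{1}{\frac{1}{703 + 696} - 324}} = - \frac{5478}{6403 \frac{1}{\frac{1}{1399} - 324}} = - \frac{5478}{6403 \frac{1}{- \frac{453275}{1399}}} = - \frac{5478}{6403 \left(- \frac{1399}{453275}\right)} = - \frac{5478}{- \frac{8957797}{453275}} = \left(-5478\right) \left(- \frac{453275}{8957797}\right) = \frac{2483040450}{8957797}$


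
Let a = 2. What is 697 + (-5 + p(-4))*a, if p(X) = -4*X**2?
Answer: 559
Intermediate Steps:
697 + (-5 + p(-4))*a = 697 + (-5 - 4*(-4)**2)*2 = 697 + (-5 - 4*16)*2 = 697 + (-5 - 64)*2 = 697 - 69*2 = 697 - 138 = 559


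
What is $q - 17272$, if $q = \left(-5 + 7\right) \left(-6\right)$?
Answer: $-17284$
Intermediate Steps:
$q = -12$ ($q = 2 \left(-6\right) = -12$)
$q - 17272 = -12 - 17272 = -17284$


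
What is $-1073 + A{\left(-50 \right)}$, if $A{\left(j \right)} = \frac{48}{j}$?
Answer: $- \frac{26849}{25} \approx -1074.0$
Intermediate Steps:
$-1073 + A{\left(-50 \right)} = -1073 + \frac{48}{-50} = -1073 + 48 \left(- \frac{1}{50}\right) = -1073 - \frac{24}{25} = - \frac{26849}{25}$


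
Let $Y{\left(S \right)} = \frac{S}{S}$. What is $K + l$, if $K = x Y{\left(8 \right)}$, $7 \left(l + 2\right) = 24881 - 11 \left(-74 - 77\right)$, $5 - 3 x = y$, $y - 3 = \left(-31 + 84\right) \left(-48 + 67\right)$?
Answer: $\frac{24183}{7} \approx 3454.7$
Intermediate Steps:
$Y{\left(S \right)} = 1$
$y = 1010$ ($y = 3 + \left(-31 + 84\right) \left(-48 + 67\right) = 3 + 53 \cdot 19 = 3 + 1007 = 1010$)
$x = -335$ ($x = \frac{5}{3} - \frac{1010}{3} = -335$)
$l = \frac{26528}{7}$ ($l = -2 + \frac{24881 - 11 \left(-74 - 77\right)}{7} = -2 + \frac{24881 - -1661}{7} = -2 + \frac{24881 + 1661}{7} = -2 + \frac{1}{7} \cdot 26542 = -2 + \frac{26542}{7} = \frac{26528}{7} \approx 3789.7$)
$K = -335$ ($K = \left(-335\right) 1 = -335$)
$K + l = -335 + \frac{26528}{7} = \frac{24183}{7}$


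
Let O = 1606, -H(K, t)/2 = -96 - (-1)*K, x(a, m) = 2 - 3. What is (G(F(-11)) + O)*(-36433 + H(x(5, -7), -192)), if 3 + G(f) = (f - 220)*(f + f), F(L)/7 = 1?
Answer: 49973581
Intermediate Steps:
x(a, m) = -1
H(K, t) = 192 - 2*K (H(K, t) = -2*(-96 - (-1)*K) = -2*(-96 + K) = 192 - 2*K)
F(L) = 7 (F(L) = 7*1 = 7)
G(f) = -3 + 2*f*(-220 + f) (G(f) = -3 + (f - 220)*(f + f) = -3 + (-220 + f)*(2*f) = -3 + 2*f*(-220 + f))
(G(F(-11)) + O)*(-36433 + H(x(5, -7), -192)) = ((-3 - 440*7 + 2*7²) + 1606)*(-36433 + (192 - 2*(-1))) = ((-3 - 3080 + 2*49) + 1606)*(-36433 + (192 + 2)) = ((-3 - 3080 + 98) + 1606)*(-36433 + 194) = (-2985 + 1606)*(-36239) = -1379*(-36239) = 49973581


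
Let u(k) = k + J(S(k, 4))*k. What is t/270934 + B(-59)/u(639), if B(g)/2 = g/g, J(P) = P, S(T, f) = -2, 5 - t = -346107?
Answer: 110311850/86563413 ≈ 1.2743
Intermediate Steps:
t = 346112 (t = 5 - 1*(-346107) = 5 + 346107 = 346112)
u(k) = -k (u(k) = k - 2*k = -k)
B(g) = 2 (B(g) = 2*(g/g) = 2*1 = 2)
t/270934 + B(-59)/u(639) = 346112/270934 + 2/((-1*639)) = 346112*(1/270934) + 2/(-639) = 173056/135467 + 2*(-1/639) = 173056/135467 - 2/639 = 110311850/86563413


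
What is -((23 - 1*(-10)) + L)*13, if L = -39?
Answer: 78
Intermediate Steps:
-((23 - 1*(-10)) + L)*13 = -((23 - 1*(-10)) - 39)*13 = -((23 + 10) - 39)*13 = -(33 - 39)*13 = -(-6)*13 = -1*(-78) = 78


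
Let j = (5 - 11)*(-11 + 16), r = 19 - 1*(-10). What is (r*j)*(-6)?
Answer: 5220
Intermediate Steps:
r = 29 (r = 19 + 10 = 29)
j = -30 (j = -6*5 = -30)
(r*j)*(-6) = (29*(-30))*(-6) = -870*(-6) = 5220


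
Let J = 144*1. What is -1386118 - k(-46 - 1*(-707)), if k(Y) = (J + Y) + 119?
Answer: -1387042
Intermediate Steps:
J = 144
k(Y) = 263 + Y (k(Y) = (144 + Y) + 119 = 263 + Y)
-1386118 - k(-46 - 1*(-707)) = -1386118 - (263 + (-46 - 1*(-707))) = -1386118 - (263 + (-46 + 707)) = -1386118 - (263 + 661) = -1386118 - 1*924 = -1386118 - 924 = -1387042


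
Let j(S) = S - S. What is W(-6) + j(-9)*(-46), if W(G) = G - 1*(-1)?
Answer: -5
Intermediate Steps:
j(S) = 0
W(G) = 1 + G (W(G) = G + 1 = 1 + G)
W(-6) + j(-9)*(-46) = (1 - 6) + 0*(-46) = -5 + 0 = -5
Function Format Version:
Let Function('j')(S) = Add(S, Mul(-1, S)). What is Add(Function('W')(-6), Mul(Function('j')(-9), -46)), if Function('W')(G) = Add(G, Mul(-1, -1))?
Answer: -5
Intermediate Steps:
Function('j')(S) = 0
Function('W')(G) = Add(1, G) (Function('W')(G) = Add(G, 1) = Add(1, G))
Add(Function('W')(-6), Mul(Function('j')(-9), -46)) = Add(Add(1, -6), Mul(0, -46)) = Add(-5, 0) = -5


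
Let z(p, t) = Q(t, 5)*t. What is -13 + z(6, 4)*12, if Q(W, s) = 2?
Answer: 83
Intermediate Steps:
z(p, t) = 2*t
-13 + z(6, 4)*12 = -13 + (2*4)*12 = -13 + 8*12 = -13 + 96 = 83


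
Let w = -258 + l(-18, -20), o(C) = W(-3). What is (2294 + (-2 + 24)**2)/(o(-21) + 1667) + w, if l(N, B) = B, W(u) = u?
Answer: -229907/832 ≈ -276.33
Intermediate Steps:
o(C) = -3
w = -278 (w = -258 - 20 = -278)
(2294 + (-2 + 24)**2)/(o(-21) + 1667) + w = (2294 + (-2 + 24)**2)/(-3 + 1667) - 278 = (2294 + 22**2)/1664 - 278 = (2294 + 484)*(1/1664) - 278 = 2778*(1/1664) - 278 = 1389/832 - 278 = -229907/832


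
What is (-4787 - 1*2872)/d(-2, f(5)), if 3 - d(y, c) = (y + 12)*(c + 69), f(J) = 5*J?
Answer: 7659/937 ≈ 8.1740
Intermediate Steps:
d(y, c) = 3 - (12 + y)*(69 + c) (d(y, c) = 3 - (y + 12)*(c + 69) = 3 - (12 + y)*(69 + c))
(-4787 - 1*2872)/d(-2, f(5)) = (-4787 - 1*2872)/(-825 - 69*(-2) - 60*5 - 1*5*5*(-2)) = (-4787 - 2872)/(-825 + 138 - 12*25 - 1*25*(-2)) = -7659/(-825 + 138 - 300 + 50) = -7659/(-937) = -7659*(-1/937) = 7659/937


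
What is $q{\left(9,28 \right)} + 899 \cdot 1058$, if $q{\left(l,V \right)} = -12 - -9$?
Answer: $951139$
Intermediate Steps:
$q{\left(l,V \right)} = -3$ ($q{\left(l,V \right)} = -12 + 9 = -3$)
$q{\left(9,28 \right)} + 899 \cdot 1058 = -3 + 899 \cdot 1058 = -3 + 951142 = 951139$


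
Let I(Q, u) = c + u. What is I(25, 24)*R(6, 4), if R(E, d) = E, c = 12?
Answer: 216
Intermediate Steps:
I(Q, u) = 12 + u
I(25, 24)*R(6, 4) = (12 + 24)*6 = 36*6 = 216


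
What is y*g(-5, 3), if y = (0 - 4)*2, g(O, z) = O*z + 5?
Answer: 80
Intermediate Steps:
g(O, z) = 5 + O*z
y = -8 (y = -4*2 = -8)
y*g(-5, 3) = -8*(5 - 5*3) = -8*(5 - 15) = -8*(-10) = 80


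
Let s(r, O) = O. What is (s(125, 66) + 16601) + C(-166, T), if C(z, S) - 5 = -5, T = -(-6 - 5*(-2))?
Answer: 16667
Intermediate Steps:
T = -4 (T = -(-6 + 10) = -1*4 = -4)
C(z, S) = 0 (C(z, S) = 5 - 5 = 0)
(s(125, 66) + 16601) + C(-166, T) = (66 + 16601) + 0 = 16667 + 0 = 16667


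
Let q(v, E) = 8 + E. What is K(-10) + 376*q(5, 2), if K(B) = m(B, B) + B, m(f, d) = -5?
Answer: 3745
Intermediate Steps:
K(B) = -5 + B
K(-10) + 376*q(5, 2) = (-5 - 10) + 376*(8 + 2) = -15 + 376*10 = -15 + 3760 = 3745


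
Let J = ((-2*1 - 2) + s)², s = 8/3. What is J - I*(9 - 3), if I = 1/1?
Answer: -38/9 ≈ -4.2222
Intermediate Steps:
s = 8/3 (s = 8*(⅓) = 8/3 ≈ 2.6667)
I = 1
J = 16/9 (J = ((-2*1 - 2) + 8/3)² = ((-2 - 2) + 8/3)² = (-4 + 8/3)² = (-4/3)² = 16/9 ≈ 1.7778)
J - I*(9 - 3) = 16/9 - (9 - 3) = 16/9 - 6 = -38/9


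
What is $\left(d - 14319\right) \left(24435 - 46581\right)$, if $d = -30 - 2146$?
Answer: $365298270$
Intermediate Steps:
$d = -2176$ ($d = -30 - 2146 = -2176$)
$\left(d - 14319\right) \left(24435 - 46581\right) = \left(-2176 - 14319\right) \left(24435 - 46581\right) = \left(-16495\right) \left(-22146\right) = 365298270$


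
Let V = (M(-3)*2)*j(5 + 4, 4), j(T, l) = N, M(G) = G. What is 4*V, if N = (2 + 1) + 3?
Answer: -144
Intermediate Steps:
N = 6 (N = 3 + 3 = 6)
j(T, l) = 6
V = -36 (V = -3*2*6 = -6*6 = -36)
4*V = 4*(-36) = -144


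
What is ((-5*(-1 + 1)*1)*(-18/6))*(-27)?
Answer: 0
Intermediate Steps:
((-5*(-1 + 1)*1)*(-18/6))*(-27) = ((-5*0*1)*(-18*⅙))*(-27) = ((0*1)*(-3))*(-27) = (0*(-3))*(-27) = 0*(-27) = 0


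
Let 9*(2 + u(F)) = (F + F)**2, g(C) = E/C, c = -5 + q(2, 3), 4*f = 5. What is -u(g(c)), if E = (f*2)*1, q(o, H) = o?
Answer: 137/81 ≈ 1.6914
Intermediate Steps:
f = 5/4 (f = (1/4)*5 = 5/4 ≈ 1.2500)
c = -3 (c = -5 + 2 = -3)
E = 5/2 (E = ((5/4)*2)*1 = (5/2)*1 = 5/2 ≈ 2.5000)
g(C) = 5/(2*C)
u(F) = -2 + 4*F**2/9 (u(F) = -2 + (F + F)**2/9 = -2 + (2*F)**2/9 = -2 + (4*F**2)/9 = -2 + 4*F**2/9)
-u(g(c)) = -(-2 + 4*((5/2)/(-3))**2/9) = -(-2 + 4*((5/2)*(-1/3))**2/9) = -(-2 + 4*(-5/6)**2/9) = -(-2 + (4/9)*(25/36)) = -(-2 + 25/81) = -1*(-137/81) = 137/81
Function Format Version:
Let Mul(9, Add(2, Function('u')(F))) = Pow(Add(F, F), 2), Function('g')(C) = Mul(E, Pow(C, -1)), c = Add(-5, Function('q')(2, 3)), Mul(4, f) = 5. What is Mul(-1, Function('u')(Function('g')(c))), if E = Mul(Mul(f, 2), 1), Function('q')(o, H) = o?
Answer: Rational(137, 81) ≈ 1.6914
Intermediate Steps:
f = Rational(5, 4) (f = Mul(Rational(1, 4), 5) = Rational(5, 4) ≈ 1.2500)
c = -3 (c = Add(-5, 2) = -3)
E = Rational(5, 2) (E = Mul(Mul(Rational(5, 4), 2), 1) = Mul(Rational(5, 2), 1) = Rational(5, 2) ≈ 2.5000)
Function('g')(C) = Mul(Rational(5, 2), Pow(C, -1))
Function('u')(F) = Add(-2, Mul(Rational(4, 9), Pow(F, 2))) (Function('u')(F) = Add(-2, Mul(Rational(1, 9), Pow(Add(F, F), 2))) = Add(-2, Mul(Rational(1, 9), Pow(Mul(2, F), 2))) = Add(-2, Mul(Rational(1, 9), Mul(4, Pow(F, 2)))) = Add(-2, Mul(Rational(4, 9), Pow(F, 2))))
Mul(-1, Function('u')(Function('g')(c))) = Mul(-1, Add(-2, Mul(Rational(4, 9), Pow(Mul(Rational(5, 2), Pow(-3, -1)), 2)))) = Mul(-1, Add(-2, Mul(Rational(4, 9), Pow(Mul(Rational(5, 2), Rational(-1, 3)), 2)))) = Mul(-1, Add(-2, Mul(Rational(4, 9), Pow(Rational(-5, 6), 2)))) = Mul(-1, Add(-2, Mul(Rational(4, 9), Rational(25, 36)))) = Mul(-1, Add(-2, Rational(25, 81))) = Mul(-1, Rational(-137, 81)) = Rational(137, 81)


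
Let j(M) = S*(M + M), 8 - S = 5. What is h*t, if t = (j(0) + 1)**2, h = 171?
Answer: 171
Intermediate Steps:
S = 3 (S = 8 - 1*5 = 8 - 5 = 3)
j(M) = 6*M (j(M) = 3*(M + M) = 3*(2*M) = 6*M)
t = 1 (t = (6*0 + 1)**2 = (0 + 1)**2 = 1**2 = 1)
h*t = 171*1 = 171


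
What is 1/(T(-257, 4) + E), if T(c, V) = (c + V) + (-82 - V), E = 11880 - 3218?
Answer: 1/8323 ≈ 0.00012015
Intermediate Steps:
E = 8662
T(c, V) = -82 + c (T(c, V) = (V + c) + (-82 - V) = -82 + c)
1/(T(-257, 4) + E) = 1/((-82 - 257) + 8662) = 1/(-339 + 8662) = 1/8323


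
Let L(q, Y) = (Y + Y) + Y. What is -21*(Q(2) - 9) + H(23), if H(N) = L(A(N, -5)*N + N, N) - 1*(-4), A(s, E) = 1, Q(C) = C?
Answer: 220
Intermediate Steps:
L(q, Y) = 3*Y (L(q, Y) = 2*Y + Y = 3*Y)
H(N) = 4 + 3*N (H(N) = 3*N - 1*(-4) = 3*N + 4 = 4 + 3*N)
-21*(Q(2) - 9) + H(23) = -21*(2 - 9) + (4 + 3*23) = -21*(-7) + (4 + 69) = -3*(-49) + 73 = 147 + 73 = 220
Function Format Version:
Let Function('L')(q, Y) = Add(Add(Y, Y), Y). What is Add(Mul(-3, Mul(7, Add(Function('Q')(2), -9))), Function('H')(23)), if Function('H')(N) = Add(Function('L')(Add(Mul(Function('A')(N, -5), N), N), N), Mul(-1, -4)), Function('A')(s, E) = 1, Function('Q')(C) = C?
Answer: 220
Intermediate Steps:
Function('L')(q, Y) = Mul(3, Y) (Function('L')(q, Y) = Add(Mul(2, Y), Y) = Mul(3, Y))
Function('H')(N) = Add(4, Mul(3, N)) (Function('H')(N) = Add(Mul(3, N), Mul(-1, -4)) = Add(Mul(3, N), 4) = Add(4, Mul(3, N)))
Add(Mul(-3, Mul(7, Add(Function('Q')(2), -9))), Function('H')(23)) = Add(Mul(-3, Mul(7, Add(2, -9))), Add(4, Mul(3, 23))) = Add(Mul(-3, Mul(7, -7)), Add(4, 69)) = Add(Mul(-3, -49), 73) = Add(147, 73) = 220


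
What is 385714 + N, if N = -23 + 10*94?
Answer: 386631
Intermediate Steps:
N = 917 (N = -23 + 940 = 917)
385714 + N = 385714 + 917 = 386631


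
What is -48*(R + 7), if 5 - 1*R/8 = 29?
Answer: 8880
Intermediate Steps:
R = -192 (R = 40 - 8*29 = 40 - 232 = -192)
-48*(R + 7) = -48*(-192 + 7) = -48*(-185) = 8880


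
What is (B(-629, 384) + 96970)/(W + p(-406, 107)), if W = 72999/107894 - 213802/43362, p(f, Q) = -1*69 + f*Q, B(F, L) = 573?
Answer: -3125718419274/1394425341673 ≈ -2.2416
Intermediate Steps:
p(f, Q) = -69 + Q*f
W = -136318975/32044518 (W = 72999*(1/107894) - 213802*1/43362 = 72999/107894 - 106901/21681 = -136318975/32044518 ≈ -4.2541)
(B(-629, 384) + 96970)/(W + p(-406, 107)) = (573 + 96970)/(-136318975/32044518 + (-69 + 107*(-406))) = 97543/(-136318975/32044518 + (-69 - 43442)) = 97543/(-136318975/32044518 - 43511) = 97543/(-1394425341673/32044518) = 97543*(-32044518/1394425341673) = -3125718419274/1394425341673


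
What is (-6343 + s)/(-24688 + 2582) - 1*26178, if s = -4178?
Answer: -82668621/3158 ≈ -26178.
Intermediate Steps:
(-6343 + s)/(-24688 + 2582) - 1*26178 = (-6343 - 4178)/(-24688 + 2582) - 1*26178 = -10521/(-22106) - 26178 = -10521*(-1/22106) - 26178 = 1503/3158 - 26178 = -82668621/3158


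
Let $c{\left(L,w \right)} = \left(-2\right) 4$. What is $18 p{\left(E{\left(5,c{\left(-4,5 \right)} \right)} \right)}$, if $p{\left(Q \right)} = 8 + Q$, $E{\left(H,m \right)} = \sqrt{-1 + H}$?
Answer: $180$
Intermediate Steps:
$c{\left(L,w \right)} = -8$
$18 p{\left(E{\left(5,c{\left(-4,5 \right)} \right)} \right)} = 18 \left(8 + \sqrt{-1 + 5}\right) = 18 \left(8 + \sqrt{4}\right) = 18 \left(8 + 2\right) = 18 \cdot 10 = 180$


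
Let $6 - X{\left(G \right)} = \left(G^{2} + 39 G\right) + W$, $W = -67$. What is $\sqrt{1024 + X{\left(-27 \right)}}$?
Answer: $7 \sqrt{29} \approx 37.696$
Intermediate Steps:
$X{\left(G \right)} = 73 - G^{2} - 39 G$ ($X{\left(G \right)} = 6 - \left(\left(G^{2} + 39 G\right) - 67\right) = 6 - \left(-67 + G^{2} + 39 G\right) = 73 - G^{2} - 39 G$)
$\sqrt{1024 + X{\left(-27 \right)}} = \sqrt{1024 - -397} = \sqrt{1024 + \left(73 - 729 + 1053\right)} = \sqrt{1024 + 397} = \sqrt{1421} = 7 \sqrt{29}$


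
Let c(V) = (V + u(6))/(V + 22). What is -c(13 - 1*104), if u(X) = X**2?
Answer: -55/69 ≈ -0.79710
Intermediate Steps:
c(V) = (36 + V)/(22 + V) (c(V) = (V + 6**2)/(V + 22) = (V + 36)/(22 + V) = (36 + V)/(22 + V))
-c(13 - 1*104) = -(36 + (13 - 1*104))/(22 + (13 - 1*104)) = -(36 + (13 - 104))/(22 + (13 - 104)) = -(36 - 91)/(22 - 91) = -(-55)/(-69) = -(-1)*(-55)/69 = -1*55/69 = -55/69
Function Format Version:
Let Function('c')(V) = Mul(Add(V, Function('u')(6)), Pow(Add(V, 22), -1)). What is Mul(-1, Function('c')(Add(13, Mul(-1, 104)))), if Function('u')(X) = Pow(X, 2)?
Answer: Rational(-55, 69) ≈ -0.79710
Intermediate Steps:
Function('c')(V) = Mul(Pow(Add(22, V), -1), Add(36, V)) (Function('c')(V) = Mul(Add(V, Pow(6, 2)), Pow(Add(V, 22), -1)) = Mul(Add(V, 36), Pow(Add(22, V), -1)) = Mul(Add(36, V), Pow(Add(22, V), -1)) = Mul(Pow(Add(22, V), -1), Add(36, V)))
Mul(-1, Function('c')(Add(13, Mul(-1, 104)))) = Mul(-1, Mul(Pow(Add(22, Add(13, Mul(-1, 104))), -1), Add(36, Add(13, Mul(-1, 104))))) = Mul(-1, Mul(Pow(Add(22, Add(13, -104)), -1), Add(36, Add(13, -104)))) = Mul(-1, Mul(Pow(Add(22, -91), -1), Add(36, -91))) = Mul(-1, Mul(Pow(-69, -1), -55)) = Mul(-1, Mul(Rational(-1, 69), -55)) = Mul(-1, Rational(55, 69)) = Rational(-55, 69)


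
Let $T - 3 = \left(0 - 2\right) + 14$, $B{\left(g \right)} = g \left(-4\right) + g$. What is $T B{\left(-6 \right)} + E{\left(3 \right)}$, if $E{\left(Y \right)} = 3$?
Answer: $273$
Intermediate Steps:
$B{\left(g \right)} = - 3 g$ ($B{\left(g \right)} = - 4 g + g = - 3 g$)
$T = 15$ ($T = 3 + \left(\left(0 - 2\right) + 14\right) = 3 + \left(-2 + 14\right) = 3 + 12 = 15$)
$T B{\left(-6 \right)} + E{\left(3 \right)} = 15 \left(\left(-3\right) \left(-6\right)\right) + 3 = 15 \cdot 18 + 3 = 270 + 3 = 273$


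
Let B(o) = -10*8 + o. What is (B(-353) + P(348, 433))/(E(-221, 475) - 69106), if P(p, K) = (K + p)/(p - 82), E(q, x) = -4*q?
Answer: 114397/18147052 ≈ 0.0063039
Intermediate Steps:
P(p, K) = (K + p)/(-82 + p)
B(o) = -80 + o
(B(-353) + P(348, 433))/(E(-221, 475) - 69106) = ((-80 - 353) + (433 + 348)/(-82 + 348))/(-4*(-221) - 69106) = (-433 + 781/266)/(884 - 69106) = (-433 + (1/266)*781)/(-68222) = (-433 + 781/266)*(-1/68222) = -114397/266*(-1/68222) = 114397/18147052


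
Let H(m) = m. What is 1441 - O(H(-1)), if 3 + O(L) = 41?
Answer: 1403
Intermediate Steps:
O(L) = 38 (O(L) = -3 + 41 = 38)
1441 - O(H(-1)) = 1441 - 1*38 = 1441 - 38 = 1403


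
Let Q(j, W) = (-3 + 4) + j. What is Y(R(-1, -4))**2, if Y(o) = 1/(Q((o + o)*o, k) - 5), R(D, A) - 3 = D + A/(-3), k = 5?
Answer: 81/26896 ≈ 0.0030116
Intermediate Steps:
Q(j, W) = 1 + j
R(D, A) = 3 + D - A/3 (R(D, A) = 3 + (D + A/(-3)) = 3 + (D + A*(-1/3)) = 3 + (D - A/3) = 3 + D - A/3)
Y(o) = 1/(-4 + 2*o**2) (Y(o) = 1/((1 + (o + o)*o) - 5) = 1/((1 + (2*o)*o) - 5) = 1/((1 + 2*o**2) - 5) = 1/(-4 + 2*o**2))
Y(R(-1, -4))**2 = (1/(2*(-2 + (3 - 1 - 1/3*(-4))**2)))**2 = (1/(2*(-2 + (3 - 1 + 4/3)**2)))**2 = (1/(2*(-2 + (10/3)**2)))**2 = (1/(2*(-2 + 100/9)))**2 = (1/(2*(82/9)))**2 = ((1/2)*(9/82))**2 = (9/164)**2 = 81/26896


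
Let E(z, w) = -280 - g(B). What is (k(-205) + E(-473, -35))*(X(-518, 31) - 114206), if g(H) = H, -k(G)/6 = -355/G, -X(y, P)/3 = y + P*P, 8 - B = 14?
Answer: 1347138100/41 ≈ 3.2857e+7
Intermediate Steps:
B = -6 (B = 8 - 1*14 = 8 - 14 = -6)
X(y, P) = -3*y - 3*P**2 (X(y, P) = -3*(y + P*P) = -3*(y + P**2) = -3*y - 3*P**2)
k(G) = 2130/G (k(G) = -(-2130)/G = 2130/G)
E(z, w) = -274 (E(z, w) = -280 - 1*(-6) = -280 + 6 = -274)
(k(-205) + E(-473, -35))*(X(-518, 31) - 114206) = (2130/(-205) - 274)*((-3*(-518) - 3*31**2) - 114206) = (2130*(-1/205) - 274)*((1554 - 3*961) - 114206) = (-426/41 - 274)*((1554 - 2883) - 114206) = -11660*(-1329 - 114206)/41 = -11660/41*(-115535) = 1347138100/41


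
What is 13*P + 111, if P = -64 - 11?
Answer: -864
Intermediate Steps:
P = -75
13*P + 111 = 13*(-75) + 111 = -975 + 111 = -864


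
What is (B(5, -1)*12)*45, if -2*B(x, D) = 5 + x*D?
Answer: 0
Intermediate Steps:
B(x, D) = -5/2 - D*x/2 (B(x, D) = -(5 + x*D)/2 = -(5 + D*x)/2 = -5/2 - D*x/2)
(B(5, -1)*12)*45 = ((-5/2 - ½*(-1)*5)*12)*45 = ((-5/2 + 5/2)*12)*45 = (0*12)*45 = 0*45 = 0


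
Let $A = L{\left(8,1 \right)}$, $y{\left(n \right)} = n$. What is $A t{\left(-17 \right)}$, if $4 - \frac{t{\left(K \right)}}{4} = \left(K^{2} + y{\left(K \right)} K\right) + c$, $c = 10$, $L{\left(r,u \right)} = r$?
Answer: $-18688$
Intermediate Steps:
$A = 8$
$t{\left(K \right)} = -24 - 8 K^{2}$ ($t{\left(K \right)} = 16 - 4 \left(\left(K^{2} + K K\right) + 10\right) = 16 - 4 \left(\left(K^{2} + K^{2}\right) + 10\right) = 16 - 4 \left(2 K^{2} + 10\right) = 16 - 4 \left(10 + 2 K^{2}\right) = 16 - \left(40 + 8 K^{2}\right) = -24 - 8 K^{2}$)
$A t{\left(-17 \right)} = 8 \left(-24 - 8 \left(-17\right)^{2}\right) = 8 \left(-24 - 2312\right) = 8 \left(-2336\right) = -18688$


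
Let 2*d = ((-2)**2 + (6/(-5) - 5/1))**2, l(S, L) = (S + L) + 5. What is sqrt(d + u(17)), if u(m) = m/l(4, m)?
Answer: 3*sqrt(1443)/65 ≈ 1.7532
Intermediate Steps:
l(S, L) = 5 + L + S (l(S, L) = (L + S) + 5 = 5 + L + S)
u(m) = m/(9 + m) (u(m) = m/(5 + m + 4) = m/(9 + m))
d = 121/50 (d = ((-2)**2 + (6/(-5) - 5/1))**2/2 = (4 + (6*(-1/5) - 5*1))**2/2 = (4 + (-6/5 - 5))**2/2 = (4 - 31/5)**2/2 = (-11/5)**2/2 = (1/2)*(121/25) = 121/50 ≈ 2.4200)
sqrt(d + u(17)) = sqrt(121/50 + 17/(9 + 17)) = sqrt(121/50 + 17/26) = sqrt(999/325) = 3*sqrt(1443)/65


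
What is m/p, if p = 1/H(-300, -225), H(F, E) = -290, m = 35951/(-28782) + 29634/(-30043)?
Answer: 21560403365/33257601 ≈ 648.29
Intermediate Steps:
m = -148692437/66515202 (m = 35951*(-1/28782) + 29634*(-1/30043) = -35951/28782 - 29634/30043 = -148692437/66515202 ≈ -2.2355)
p = -1/290 (p = 1/(-290) = -1/290 ≈ -0.0034483)
m/p = -148692437/(66515202*(-1/290)) = -148692437/66515202*(-290) = 21560403365/33257601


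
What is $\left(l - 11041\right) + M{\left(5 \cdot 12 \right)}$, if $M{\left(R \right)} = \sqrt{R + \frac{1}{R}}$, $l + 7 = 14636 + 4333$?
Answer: $7921 + \frac{\sqrt{54015}}{30} \approx 7928.8$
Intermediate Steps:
$l = 18962$ ($l = -7 + \left(14636 + 4333\right) = -7 + 18969 = 18962$)
$\left(l - 11041\right) + M{\left(5 \cdot 12 \right)} = \left(18962 - 11041\right) + \sqrt{5 \cdot 12 + \frac{1}{5 \cdot 12}} = 7921 + \sqrt{60 + \frac{1}{60}} = 7921 + \sqrt{\frac{3601}{60}} = 7921 + \frac{\sqrt{54015}}{30}$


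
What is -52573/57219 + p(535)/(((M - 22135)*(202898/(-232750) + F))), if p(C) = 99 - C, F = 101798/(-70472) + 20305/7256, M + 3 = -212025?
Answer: -1911426921444608078377/2089125550403738132631 ≈ -0.91494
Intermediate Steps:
M = -212028 (M = -3 - 212025 = -212028)
F = 3762433/2779048 (F = 101798*(-1/70472) + 20305*(1/7256) = -2213/1532 + 20305/7256 = 3762433/2779048 ≈ 1.3539)
-52573/57219 + p(535)/(((M - 22135)*(202898/(-232750) + F))) = -52573/57219 + (99 - 1*535)/(((-212028 - 22135)*(202898/(-232750) + 3762433/2779048))) = -52573*1/57219 + (99 - 535)/((-234163*(202898*(-1/232750) + 3762433/2779048))) = -52573/57219 - 436*(-1/(234163*(-101449/116375 + 3762433/2779048))) = -52573/57219 - 436/((-234163*155921499823/323411711000)) = -52573/57219 - 436/(-36511046163053149/323411711000) = -52573/57219 - 436*(-323411711000/36511046163053149) = -52573/57219 + 141007505996000/36511046163053149 = -1911426921444608078377/2089125550403738132631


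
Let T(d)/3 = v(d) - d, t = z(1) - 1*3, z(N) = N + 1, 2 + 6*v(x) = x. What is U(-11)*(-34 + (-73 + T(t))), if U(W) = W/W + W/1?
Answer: 1055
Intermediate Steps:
v(x) = -⅓ + x/6
z(N) = 1 + N
t = -1 (t = (1 + 1) - 1*3 = 2 - 3 = -1)
U(W) = 1 + W (U(W) = 1 + W*1 = 1 + W)
T(d) = -1 - 5*d/2 (T(d) = 3*((-⅓ + d/6) - d) = 3*(-⅓ - 5*d/6) = -1 - 5*d/2)
U(-11)*(-34 + (-73 + T(t))) = (1 - 11)*(-34 + (-73 + (-1 - 5/2*(-1)))) = -10*(-34 + (-73 + (-1 + 5/2))) = -10*(-34 + (-73 + 3/2)) = -10*(-34 - 143/2) = -10*(-211/2) = 1055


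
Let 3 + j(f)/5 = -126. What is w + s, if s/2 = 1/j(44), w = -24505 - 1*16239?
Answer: -26279882/645 ≈ -40744.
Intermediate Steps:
w = -40744 (w = -24505 - 16239 = -40744)
j(f) = -645 (j(f) = -15 + 5*(-126) = -15 - 630 = -645)
s = -2/645 (s = 2/(-645) = 2*(-1/645) = -2/645 ≈ -0.0031008)
w + s = -40744 - 2/645 = -26279882/645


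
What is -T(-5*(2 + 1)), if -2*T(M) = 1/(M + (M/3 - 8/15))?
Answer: -15/616 ≈ -0.024351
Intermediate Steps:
T(M) = -1/(2*(-8/15 + 4*M/3)) (T(M) = -1/(2*(M + (M/3 - 8/15))) = -1/(2*(M + (-8/15 + M/3))) = -1/(2*(-8/15 + 4*M/3)))
-T(-5*(2 + 1)) = -(-15)/(-16 + 40*(-5*(2 + 1))) = -(-15)/(-16 + 40*(-5*3)) = -(-15)/(-16 + 40*(-15)) = -(-15)/(-16 - 600) = -(-15)/(-616) = -(-15)*(-1)/616 = -1*15/616 = -15/616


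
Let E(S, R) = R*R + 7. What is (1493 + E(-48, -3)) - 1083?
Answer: 426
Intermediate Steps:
E(S, R) = 7 + R² (E(S, R) = R² + 7 = 7 + R²)
(1493 + E(-48, -3)) - 1083 = (1493 + (7 + (-3)²)) - 1083 = (1493 + (7 + 9)) - 1083 = (1493 + 16) - 1083 = 1509 - 1083 = 426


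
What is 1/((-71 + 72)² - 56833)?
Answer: -1/56832 ≈ -1.7596e-5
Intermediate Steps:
1/((-71 + 72)² - 56833) = 1/(1² - 56833) = 1/(1 - 56833) = 1/(-56832) = -1/56832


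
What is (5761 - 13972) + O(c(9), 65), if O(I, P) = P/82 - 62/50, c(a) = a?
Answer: -16833467/2050 ≈ -8211.5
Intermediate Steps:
O(I, P) = -31/25 + P/82 (O(I, P) = P*(1/82) - 62*1/50 = P/82 - 31/25 = -31/25 + P/82)
(5761 - 13972) + O(c(9), 65) = (5761 - 13972) + (-31/25 + (1/82)*65) = -8211 + (-31/25 + 65/82) = -8211 - 917/2050 = -16833467/2050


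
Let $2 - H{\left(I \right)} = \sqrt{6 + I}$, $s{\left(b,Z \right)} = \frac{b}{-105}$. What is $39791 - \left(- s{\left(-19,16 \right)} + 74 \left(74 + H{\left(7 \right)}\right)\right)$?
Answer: $\frac{3587554}{105} + 74 \sqrt{13} \approx 34434.0$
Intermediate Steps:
$s{\left(b,Z \right)} = - \frac{b}{105}$ ($s{\left(b,Z \right)} = b \left(- \frac{1}{105}\right) = - \frac{b}{105}$)
$H{\left(I \right)} = 2 - \sqrt{6 + I}$
$39791 - \left(- s{\left(-19,16 \right)} + 74 \left(74 + H{\left(7 \right)}\right)\right) = 39791 - \left(- \frac{19}{105} + 74 \left(74 + \left(2 - \sqrt{6 + 7}\right)\right)\right) = 39791 + \left(\frac{19}{105} - 74 \left(74 + \left(2 - \sqrt{13}\right)\right)\right) = 39791 + \left(\frac{19}{105} - 74 \left(76 - \sqrt{13}\right)\right) = 39791 + \left(\frac{19}{105} - \left(5624 - 74 \sqrt{13}\right)\right) = 39791 - \left(\frac{590501}{105} - 74 \sqrt{13}\right) = \frac{3587554}{105} + 74 \sqrt{13}$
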